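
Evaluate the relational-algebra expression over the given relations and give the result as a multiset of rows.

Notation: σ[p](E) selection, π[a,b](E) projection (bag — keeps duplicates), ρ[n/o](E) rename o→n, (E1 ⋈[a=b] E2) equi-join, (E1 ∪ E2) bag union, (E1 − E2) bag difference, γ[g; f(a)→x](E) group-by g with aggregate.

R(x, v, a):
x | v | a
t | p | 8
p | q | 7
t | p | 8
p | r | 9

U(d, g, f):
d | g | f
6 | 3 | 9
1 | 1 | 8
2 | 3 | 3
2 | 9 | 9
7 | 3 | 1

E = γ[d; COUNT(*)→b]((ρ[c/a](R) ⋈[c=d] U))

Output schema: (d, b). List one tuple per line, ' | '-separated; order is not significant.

Subexpression sizes:
  R → 4
  ρ[c/a](R) → 4
  U → 5
  (ρ[c/a](R) ⋈[c=d] U) → 1
  γ[d; COUNT(*)→b]((ρ[c/a](R) ⋈[c=d] U)) → 1

== RESULT ==
d | b
7 | 1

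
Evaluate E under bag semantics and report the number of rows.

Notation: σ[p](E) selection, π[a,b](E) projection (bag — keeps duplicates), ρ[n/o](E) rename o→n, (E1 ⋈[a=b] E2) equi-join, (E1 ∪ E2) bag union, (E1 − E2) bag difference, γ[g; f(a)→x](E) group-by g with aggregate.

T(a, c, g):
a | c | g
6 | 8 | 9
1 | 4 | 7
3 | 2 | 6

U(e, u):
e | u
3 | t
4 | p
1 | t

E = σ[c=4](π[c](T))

Per-node cardinality:
  T → 3
  π[c](T) → 3
  σ[c=4](π[c](T)) → 1

|E| = 1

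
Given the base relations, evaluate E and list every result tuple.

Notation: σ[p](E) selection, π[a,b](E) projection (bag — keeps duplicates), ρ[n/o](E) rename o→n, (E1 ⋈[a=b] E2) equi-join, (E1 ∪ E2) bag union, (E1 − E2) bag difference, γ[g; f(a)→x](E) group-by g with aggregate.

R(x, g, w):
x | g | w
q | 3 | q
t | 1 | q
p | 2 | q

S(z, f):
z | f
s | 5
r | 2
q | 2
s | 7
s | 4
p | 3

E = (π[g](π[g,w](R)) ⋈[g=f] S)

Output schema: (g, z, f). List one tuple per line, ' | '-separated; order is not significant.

Row counts bottom-up:
  R → 3
  π[g,w](R) → 3
  π[g](π[g,w](R)) → 3
  S → 6
  (π[g](π[g,w](R)) ⋈[g=f] S) → 3

== RESULT ==
g | z | f
2 | q | 2
2 | r | 2
3 | p | 3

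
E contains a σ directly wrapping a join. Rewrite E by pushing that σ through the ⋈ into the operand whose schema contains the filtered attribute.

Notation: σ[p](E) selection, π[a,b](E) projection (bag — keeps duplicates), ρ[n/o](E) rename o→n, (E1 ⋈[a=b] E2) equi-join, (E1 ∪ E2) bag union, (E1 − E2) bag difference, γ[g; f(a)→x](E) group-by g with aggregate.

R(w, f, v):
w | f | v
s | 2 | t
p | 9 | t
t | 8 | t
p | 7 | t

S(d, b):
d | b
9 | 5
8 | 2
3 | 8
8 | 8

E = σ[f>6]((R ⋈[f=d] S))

σ filters on f, owned by the left side.
E' = (σ[f>6](R) ⋈[f=d] S)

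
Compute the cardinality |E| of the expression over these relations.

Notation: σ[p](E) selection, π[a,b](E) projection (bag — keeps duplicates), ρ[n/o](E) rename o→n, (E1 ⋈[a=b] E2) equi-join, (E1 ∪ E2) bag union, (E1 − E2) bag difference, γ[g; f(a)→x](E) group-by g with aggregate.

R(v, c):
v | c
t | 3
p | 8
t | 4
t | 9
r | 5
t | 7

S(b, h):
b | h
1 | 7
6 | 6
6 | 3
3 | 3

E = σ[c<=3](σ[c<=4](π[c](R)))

Stepwise |·|:
  R → 6
  π[c](R) → 6
  σ[c<=4](π[c](R)) → 2
  σ[c<=3](σ[c<=4](π[c](R))) → 1

|E| = 1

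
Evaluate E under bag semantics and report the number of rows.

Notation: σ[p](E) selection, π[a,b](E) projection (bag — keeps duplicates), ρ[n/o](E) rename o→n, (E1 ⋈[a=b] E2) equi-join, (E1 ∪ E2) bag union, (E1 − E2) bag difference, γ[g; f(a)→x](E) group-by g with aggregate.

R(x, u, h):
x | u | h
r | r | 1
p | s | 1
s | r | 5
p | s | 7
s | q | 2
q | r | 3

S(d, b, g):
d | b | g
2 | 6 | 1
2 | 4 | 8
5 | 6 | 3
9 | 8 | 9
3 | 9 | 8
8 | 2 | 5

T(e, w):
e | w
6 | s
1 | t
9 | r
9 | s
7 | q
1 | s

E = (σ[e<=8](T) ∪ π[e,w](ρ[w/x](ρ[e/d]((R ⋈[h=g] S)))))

Row counts bottom-up:
  T → 6
  σ[e<=8](T) → 4
  R → 6
  S → 6
  (R ⋈[h=g] S) → 4
  ρ[e/d]((R ⋈[h=g] S)) → 4
  ρ[w/x](ρ[e/d]((R ⋈[h=g] S))) → 4
  π[e,w](ρ[w/x](ρ[e/d]((R ⋈[h=g] S)))) → 4
  (σ[e<=8](T) ∪ π[e,w](ρ[w/x](ρ[e/d]((R ⋈[h=g] S))))) → 8

|E| = 8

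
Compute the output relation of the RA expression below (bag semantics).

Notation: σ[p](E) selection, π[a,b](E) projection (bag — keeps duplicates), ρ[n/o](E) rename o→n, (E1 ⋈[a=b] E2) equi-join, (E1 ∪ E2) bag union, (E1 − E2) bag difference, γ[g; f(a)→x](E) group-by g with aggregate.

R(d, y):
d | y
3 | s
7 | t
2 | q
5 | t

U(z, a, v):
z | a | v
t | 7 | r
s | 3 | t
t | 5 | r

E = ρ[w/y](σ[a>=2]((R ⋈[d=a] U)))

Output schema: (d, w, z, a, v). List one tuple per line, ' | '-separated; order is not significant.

Stepwise |·|:
  R → 4
  U → 3
  (R ⋈[d=a] U) → 3
  σ[a>=2]((R ⋈[d=a] U)) → 3
  ρ[w/y](σ[a>=2]((R ⋈[d=a] U))) → 3

== RESULT ==
d | w | z | a | v
3 | s | s | 3 | t
5 | t | t | 5 | r
7 | t | t | 7 | r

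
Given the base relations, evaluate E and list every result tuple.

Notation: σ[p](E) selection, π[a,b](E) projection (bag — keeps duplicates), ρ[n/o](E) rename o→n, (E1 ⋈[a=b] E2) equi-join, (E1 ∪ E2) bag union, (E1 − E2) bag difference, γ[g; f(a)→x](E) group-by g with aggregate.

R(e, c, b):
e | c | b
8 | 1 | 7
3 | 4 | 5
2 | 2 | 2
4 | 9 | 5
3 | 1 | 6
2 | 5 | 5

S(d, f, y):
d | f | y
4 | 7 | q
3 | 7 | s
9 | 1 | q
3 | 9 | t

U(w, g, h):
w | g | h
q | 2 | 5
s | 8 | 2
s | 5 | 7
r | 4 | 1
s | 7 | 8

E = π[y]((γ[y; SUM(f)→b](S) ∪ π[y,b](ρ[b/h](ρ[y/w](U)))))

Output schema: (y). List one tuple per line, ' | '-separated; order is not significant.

Stepwise |·|:
  S → 4
  γ[y; SUM(f)→b](S) → 3
  U → 5
  ρ[y/w](U) → 5
  ρ[b/h](ρ[y/w](U)) → 5
  π[y,b](ρ[b/h](ρ[y/w](U))) → 5
  (γ[y; SUM(f)→b](S) ∪ π[y,b](ρ[b/h](ρ[y/w](U)))) → 8
  π[y]((γ[y; SUM(f)→b](S) ∪ π[y,b](ρ[b/h](ρ[y/w](U))))) → 8

== RESULT ==
y
q
q
r
s
s
s
s
t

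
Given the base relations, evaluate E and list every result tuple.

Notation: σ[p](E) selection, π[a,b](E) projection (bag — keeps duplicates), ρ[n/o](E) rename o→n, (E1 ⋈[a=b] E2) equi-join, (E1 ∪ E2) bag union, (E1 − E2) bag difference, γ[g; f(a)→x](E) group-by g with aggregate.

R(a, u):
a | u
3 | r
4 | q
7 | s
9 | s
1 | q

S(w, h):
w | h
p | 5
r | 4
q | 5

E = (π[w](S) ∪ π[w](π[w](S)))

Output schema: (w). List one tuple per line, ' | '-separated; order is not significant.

Row counts bottom-up:
  S → 3
  π[w](S) → 3
  S → 3
  π[w](S) → 3
  π[w](π[w](S)) → 3
  (π[w](S) ∪ π[w](π[w](S))) → 6

== RESULT ==
w
p
p
q
q
r
r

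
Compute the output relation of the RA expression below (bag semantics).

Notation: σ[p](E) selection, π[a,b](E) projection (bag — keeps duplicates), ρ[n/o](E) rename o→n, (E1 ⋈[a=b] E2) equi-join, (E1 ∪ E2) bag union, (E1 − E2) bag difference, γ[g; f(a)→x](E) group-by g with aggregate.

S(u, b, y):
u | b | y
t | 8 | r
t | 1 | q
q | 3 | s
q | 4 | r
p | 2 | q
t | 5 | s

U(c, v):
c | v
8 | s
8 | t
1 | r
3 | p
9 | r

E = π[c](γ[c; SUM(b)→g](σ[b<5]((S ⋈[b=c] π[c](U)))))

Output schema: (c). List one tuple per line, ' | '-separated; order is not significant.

Stepwise |·|:
  S → 6
  U → 5
  π[c](U) → 5
  (S ⋈[b=c] π[c](U)) → 4
  σ[b<5]((S ⋈[b=c] π[c](U))) → 2
  γ[c; SUM(b)→g](σ[b<5]((S ⋈[b=c] π[c](U)))) → 2
  π[c](γ[c; SUM(b)→g](σ[b<5]((S ⋈[b=c] π[c](U))))) → 2

== RESULT ==
c
1
3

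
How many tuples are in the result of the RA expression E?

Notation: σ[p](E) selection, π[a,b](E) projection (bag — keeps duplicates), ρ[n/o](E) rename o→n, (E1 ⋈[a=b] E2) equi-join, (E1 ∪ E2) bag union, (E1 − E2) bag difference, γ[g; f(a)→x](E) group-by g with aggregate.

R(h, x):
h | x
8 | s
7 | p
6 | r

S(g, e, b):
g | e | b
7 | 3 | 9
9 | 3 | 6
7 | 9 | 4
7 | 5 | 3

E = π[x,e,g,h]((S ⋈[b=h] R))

Row counts bottom-up:
  S → 4
  R → 3
  (S ⋈[b=h] R) → 1
  π[x,e,g,h]((S ⋈[b=h] R)) → 1

|E| = 1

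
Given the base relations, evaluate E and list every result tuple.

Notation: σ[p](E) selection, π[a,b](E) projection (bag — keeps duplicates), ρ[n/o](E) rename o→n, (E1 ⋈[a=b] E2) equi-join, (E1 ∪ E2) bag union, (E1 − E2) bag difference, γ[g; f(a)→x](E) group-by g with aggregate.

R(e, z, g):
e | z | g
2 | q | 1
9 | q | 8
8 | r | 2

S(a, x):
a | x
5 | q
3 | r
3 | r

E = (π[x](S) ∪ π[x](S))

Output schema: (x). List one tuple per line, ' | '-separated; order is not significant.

Row counts bottom-up:
  S → 3
  π[x](S) → 3
  S → 3
  π[x](S) → 3
  (π[x](S) ∪ π[x](S)) → 6

== RESULT ==
x
q
q
r
r
r
r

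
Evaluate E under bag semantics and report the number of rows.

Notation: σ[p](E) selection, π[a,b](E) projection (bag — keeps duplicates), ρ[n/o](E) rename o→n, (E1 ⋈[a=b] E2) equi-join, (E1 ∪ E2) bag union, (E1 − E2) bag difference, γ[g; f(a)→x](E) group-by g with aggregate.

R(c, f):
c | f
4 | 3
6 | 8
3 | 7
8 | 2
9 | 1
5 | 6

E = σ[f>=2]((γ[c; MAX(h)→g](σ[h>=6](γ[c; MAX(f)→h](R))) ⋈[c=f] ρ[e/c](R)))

Subexpression sizes:
  R → 6
  γ[c; MAX(f)→h](R) → 6
  σ[h>=6](γ[c; MAX(f)→h](R)) → 3
  γ[c; MAX(h)→g](σ[h>=6](γ[c; MAX(f)→h](R))) → 3
  R → 6
  ρ[e/c](R) → 6
  (γ[c; MAX(h)→g](σ[h>=6](γ[c; MAX(f)→h](R))) ⋈[c=f] ρ[e/c](R)) → 2
  σ[f>=2]((γ[c; MAX(h)→g](σ[h>=6](γ[c; MAX(f)→h](R))) ⋈[c=f] ρ[e/c](R))) → 2

|E| = 2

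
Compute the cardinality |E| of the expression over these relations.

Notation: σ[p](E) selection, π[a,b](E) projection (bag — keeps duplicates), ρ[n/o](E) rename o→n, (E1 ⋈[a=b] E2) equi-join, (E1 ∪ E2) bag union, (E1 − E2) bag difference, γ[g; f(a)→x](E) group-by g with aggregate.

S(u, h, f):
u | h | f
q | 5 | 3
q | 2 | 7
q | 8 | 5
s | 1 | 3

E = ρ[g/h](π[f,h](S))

Per-node cardinality:
  S → 4
  π[f,h](S) → 4
  ρ[g/h](π[f,h](S)) → 4

|E| = 4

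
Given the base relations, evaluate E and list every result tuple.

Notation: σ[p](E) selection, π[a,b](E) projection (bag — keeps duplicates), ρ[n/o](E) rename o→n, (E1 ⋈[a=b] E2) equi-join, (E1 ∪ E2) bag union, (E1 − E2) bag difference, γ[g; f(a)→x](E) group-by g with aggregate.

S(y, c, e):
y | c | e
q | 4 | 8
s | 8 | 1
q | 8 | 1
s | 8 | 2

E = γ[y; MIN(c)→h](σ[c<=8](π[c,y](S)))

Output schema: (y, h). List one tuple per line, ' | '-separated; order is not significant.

Per-node cardinality:
  S → 4
  π[c,y](S) → 4
  σ[c<=8](π[c,y](S)) → 4
  γ[y; MIN(c)→h](σ[c<=8](π[c,y](S))) → 2

== RESULT ==
y | h
q | 4
s | 8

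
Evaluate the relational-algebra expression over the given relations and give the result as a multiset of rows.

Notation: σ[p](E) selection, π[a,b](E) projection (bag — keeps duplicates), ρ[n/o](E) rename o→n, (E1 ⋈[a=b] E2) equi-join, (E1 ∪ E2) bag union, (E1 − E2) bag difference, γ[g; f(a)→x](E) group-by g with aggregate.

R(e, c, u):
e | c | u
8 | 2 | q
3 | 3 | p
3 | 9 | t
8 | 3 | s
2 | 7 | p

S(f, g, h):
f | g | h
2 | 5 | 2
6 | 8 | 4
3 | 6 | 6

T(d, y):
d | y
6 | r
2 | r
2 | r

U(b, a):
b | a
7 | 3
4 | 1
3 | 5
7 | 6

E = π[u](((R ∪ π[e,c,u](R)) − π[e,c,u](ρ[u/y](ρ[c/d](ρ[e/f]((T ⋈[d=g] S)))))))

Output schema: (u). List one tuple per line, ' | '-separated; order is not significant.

Row counts bottom-up:
  R → 5
  R → 5
  π[e,c,u](R) → 5
  (R ∪ π[e,c,u](R)) → 10
  T → 3
  S → 3
  (T ⋈[d=g] S) → 1
  ρ[e/f]((T ⋈[d=g] S)) → 1
  ρ[c/d](ρ[e/f]((T ⋈[d=g] S))) → 1
  ρ[u/y](ρ[c/d](ρ[e/f]((T ⋈[d=g] S)))) → 1
  π[e,c,u](ρ[u/y](ρ[c/d](ρ[e/f]((T ⋈[d=g] S))))) → 1
  ((R ∪ π[e,c,u](R)) − π[e,c,u](ρ[u/y](ρ[c/d](ρ[e/f]((T ⋈[d=g] S)))))) → 10
  π[u](((R ∪ π[e,c,u](R)) − π[e,c,u](ρ[u/y](ρ[c/d](ρ[e/f]((T ⋈[d=g] S))))))) → 10

== RESULT ==
u
p
p
p
p
q
q
s
s
t
t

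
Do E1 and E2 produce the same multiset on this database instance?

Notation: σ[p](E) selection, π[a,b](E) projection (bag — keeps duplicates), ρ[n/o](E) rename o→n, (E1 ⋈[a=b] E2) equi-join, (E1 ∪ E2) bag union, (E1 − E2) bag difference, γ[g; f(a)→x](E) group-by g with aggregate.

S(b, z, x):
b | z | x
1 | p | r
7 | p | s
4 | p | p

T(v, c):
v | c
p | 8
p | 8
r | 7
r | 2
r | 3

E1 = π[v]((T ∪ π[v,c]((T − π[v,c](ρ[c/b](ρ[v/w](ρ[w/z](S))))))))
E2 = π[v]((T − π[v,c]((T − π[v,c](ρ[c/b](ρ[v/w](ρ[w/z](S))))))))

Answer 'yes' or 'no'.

E1 subexpression sizes:
  T → 5
  T → 5
  S → 3
  ρ[w/z](S) → 3
  ρ[v/w](ρ[w/z](S)) → 3
  ρ[c/b](ρ[v/w](ρ[w/z](S))) → 3
  π[v,c](ρ[c/b](ρ[v/w](ρ[w/z](S)))) → 3
  (T − π[v,c](ρ[c/b](ρ[v/w](ρ[w/z](S))))) → 5
  π[v,c]((T − π[v,c](ρ[c/b](ρ[v/w](ρ[w/z](S)))))) → 5
  (T ∪ π[v,c]((T − π[v,c](ρ[c/b](ρ[v/w](ρ[w/z](S))))))) → 10
  π[v]((T ∪ π[v,c]((T − π[v,c](ρ[c/b](ρ[v/w](ρ[w/z](S)))))))) → 10
E2 subexpression sizes:
  T → 5
  T → 5
  S → 3
  ρ[w/z](S) → 3
  ρ[v/w](ρ[w/z](S)) → 3
  ρ[c/b](ρ[v/w](ρ[w/z](S))) → 3
  π[v,c](ρ[c/b](ρ[v/w](ρ[w/z](S)))) → 3
  (T − π[v,c](ρ[c/b](ρ[v/w](ρ[w/z](S))))) → 5
  π[v,c]((T − π[v,c](ρ[c/b](ρ[v/w](ρ[w/z](S)))))) → 5
  (T − π[v,c]((T − π[v,c](ρ[c/b](ρ[v/w](ρ[w/z](S))))))) → 0
  π[v]((T − π[v,c]((T − π[v,c](ρ[c/b](ρ[v/w](ρ[w/z](S)))))))) → 0

E1 result:
v
p
p
p
p
r
r
r
r
r
r
E2 result:
v
(0 rows)
Witness: ('p',) appears 4× in E1 but 0× in E2.

no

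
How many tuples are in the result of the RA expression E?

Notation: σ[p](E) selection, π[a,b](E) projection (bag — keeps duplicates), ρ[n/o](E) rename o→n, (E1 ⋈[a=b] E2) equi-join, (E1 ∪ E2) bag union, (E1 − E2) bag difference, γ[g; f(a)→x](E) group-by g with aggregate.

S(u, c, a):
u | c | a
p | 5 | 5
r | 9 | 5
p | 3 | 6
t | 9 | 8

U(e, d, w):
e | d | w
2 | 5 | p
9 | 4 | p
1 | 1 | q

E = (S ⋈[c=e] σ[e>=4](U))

Subexpression sizes:
  S → 4
  U → 3
  σ[e>=4](U) → 1
  (S ⋈[c=e] σ[e>=4](U)) → 2

|E| = 2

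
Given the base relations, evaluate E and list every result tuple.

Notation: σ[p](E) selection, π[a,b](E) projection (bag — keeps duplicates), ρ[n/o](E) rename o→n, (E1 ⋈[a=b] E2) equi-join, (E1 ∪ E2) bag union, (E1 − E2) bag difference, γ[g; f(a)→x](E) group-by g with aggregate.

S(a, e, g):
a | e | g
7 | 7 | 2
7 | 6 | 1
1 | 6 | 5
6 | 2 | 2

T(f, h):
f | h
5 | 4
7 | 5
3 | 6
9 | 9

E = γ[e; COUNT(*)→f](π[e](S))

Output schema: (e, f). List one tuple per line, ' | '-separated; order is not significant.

Row counts bottom-up:
  S → 4
  π[e](S) → 4
  γ[e; COUNT(*)→f](π[e](S)) → 3

== RESULT ==
e | f
2 | 1
6 | 2
7 | 1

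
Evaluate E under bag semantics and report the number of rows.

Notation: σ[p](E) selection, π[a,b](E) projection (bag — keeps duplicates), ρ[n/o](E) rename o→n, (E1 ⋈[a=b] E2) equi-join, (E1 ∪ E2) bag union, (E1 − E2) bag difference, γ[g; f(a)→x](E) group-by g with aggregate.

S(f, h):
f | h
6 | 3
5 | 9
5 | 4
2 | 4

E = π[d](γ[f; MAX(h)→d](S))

Row counts bottom-up:
  S → 4
  γ[f; MAX(h)→d](S) → 3
  π[d](γ[f; MAX(h)→d](S)) → 3

|E| = 3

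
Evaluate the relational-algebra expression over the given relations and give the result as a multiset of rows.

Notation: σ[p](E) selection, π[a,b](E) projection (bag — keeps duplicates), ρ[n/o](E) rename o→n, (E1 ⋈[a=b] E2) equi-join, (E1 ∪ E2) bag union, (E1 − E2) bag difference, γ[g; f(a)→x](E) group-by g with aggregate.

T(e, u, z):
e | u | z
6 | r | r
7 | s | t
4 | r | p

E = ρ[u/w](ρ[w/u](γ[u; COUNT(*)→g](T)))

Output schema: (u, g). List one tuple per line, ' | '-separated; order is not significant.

Stepwise |·|:
  T → 3
  γ[u; COUNT(*)→g](T) → 2
  ρ[w/u](γ[u; COUNT(*)→g](T)) → 2
  ρ[u/w](ρ[w/u](γ[u; COUNT(*)→g](T))) → 2

== RESULT ==
u | g
r | 2
s | 1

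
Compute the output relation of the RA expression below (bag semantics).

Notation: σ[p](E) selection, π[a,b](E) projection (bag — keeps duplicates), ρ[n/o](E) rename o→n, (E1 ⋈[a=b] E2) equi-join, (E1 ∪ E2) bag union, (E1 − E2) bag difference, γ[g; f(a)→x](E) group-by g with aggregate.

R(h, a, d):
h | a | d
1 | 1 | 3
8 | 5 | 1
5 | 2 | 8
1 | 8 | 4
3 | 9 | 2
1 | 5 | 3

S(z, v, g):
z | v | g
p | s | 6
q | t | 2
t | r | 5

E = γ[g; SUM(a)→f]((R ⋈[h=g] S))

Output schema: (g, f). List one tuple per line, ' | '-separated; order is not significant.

Stepwise |·|:
  R → 6
  S → 3
  (R ⋈[h=g] S) → 1
  γ[g; SUM(a)→f]((R ⋈[h=g] S)) → 1

== RESULT ==
g | f
5 | 2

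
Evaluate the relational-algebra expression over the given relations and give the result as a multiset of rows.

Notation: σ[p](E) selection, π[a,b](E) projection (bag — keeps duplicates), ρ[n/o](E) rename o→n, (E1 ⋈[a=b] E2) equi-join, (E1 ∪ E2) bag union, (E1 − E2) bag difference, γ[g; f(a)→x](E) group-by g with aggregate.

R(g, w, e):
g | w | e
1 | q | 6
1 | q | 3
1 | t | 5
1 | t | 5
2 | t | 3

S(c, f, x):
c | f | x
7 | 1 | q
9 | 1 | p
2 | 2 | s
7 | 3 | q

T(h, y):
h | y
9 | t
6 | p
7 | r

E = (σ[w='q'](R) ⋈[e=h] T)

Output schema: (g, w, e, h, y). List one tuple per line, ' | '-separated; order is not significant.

Row counts bottom-up:
  R → 5
  σ[w='q'](R) → 2
  T → 3
  (σ[w='q'](R) ⋈[e=h] T) → 1

== RESULT ==
g | w | e | h | y
1 | q | 6 | 6 | p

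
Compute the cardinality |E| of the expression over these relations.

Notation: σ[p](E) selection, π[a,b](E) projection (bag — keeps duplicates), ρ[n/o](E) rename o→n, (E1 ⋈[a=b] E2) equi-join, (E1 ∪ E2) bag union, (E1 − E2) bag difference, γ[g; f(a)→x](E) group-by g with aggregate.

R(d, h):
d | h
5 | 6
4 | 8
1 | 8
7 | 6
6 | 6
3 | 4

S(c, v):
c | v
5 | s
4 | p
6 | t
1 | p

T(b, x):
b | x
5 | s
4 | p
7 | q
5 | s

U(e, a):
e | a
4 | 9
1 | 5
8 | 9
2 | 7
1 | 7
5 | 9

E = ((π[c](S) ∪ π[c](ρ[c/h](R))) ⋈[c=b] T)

Per-node cardinality:
  S → 4
  π[c](S) → 4
  R → 6
  ρ[c/h](R) → 6
  π[c](ρ[c/h](R)) → 6
  (π[c](S) ∪ π[c](ρ[c/h](R))) → 10
  T → 4
  ((π[c](S) ∪ π[c](ρ[c/h](R))) ⋈[c=b] T) → 4

|E| = 4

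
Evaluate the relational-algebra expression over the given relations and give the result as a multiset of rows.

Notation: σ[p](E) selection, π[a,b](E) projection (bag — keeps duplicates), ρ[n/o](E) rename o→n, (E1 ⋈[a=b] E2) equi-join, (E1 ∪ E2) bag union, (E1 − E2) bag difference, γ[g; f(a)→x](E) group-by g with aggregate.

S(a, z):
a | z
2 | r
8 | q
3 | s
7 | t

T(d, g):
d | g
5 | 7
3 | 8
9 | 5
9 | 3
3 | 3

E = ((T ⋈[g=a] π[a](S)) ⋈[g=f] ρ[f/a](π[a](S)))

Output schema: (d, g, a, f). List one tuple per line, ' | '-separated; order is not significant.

Per-node cardinality:
  T → 5
  S → 4
  π[a](S) → 4
  (T ⋈[g=a] π[a](S)) → 4
  S → 4
  π[a](S) → 4
  ρ[f/a](π[a](S)) → 4
  ((T ⋈[g=a] π[a](S)) ⋈[g=f] ρ[f/a](π[a](S))) → 4

== RESULT ==
d | g | a | f
3 | 3 | 3 | 3
3 | 8 | 8 | 8
5 | 7 | 7 | 7
9 | 3 | 3 | 3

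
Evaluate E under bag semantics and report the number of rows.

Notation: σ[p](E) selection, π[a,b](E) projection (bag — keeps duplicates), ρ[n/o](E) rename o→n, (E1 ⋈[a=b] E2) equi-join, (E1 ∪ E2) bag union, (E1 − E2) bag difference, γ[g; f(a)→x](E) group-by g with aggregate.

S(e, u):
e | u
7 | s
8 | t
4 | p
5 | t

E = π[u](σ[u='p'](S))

Subexpression sizes:
  S → 4
  σ[u='p'](S) → 1
  π[u](σ[u='p'](S)) → 1

|E| = 1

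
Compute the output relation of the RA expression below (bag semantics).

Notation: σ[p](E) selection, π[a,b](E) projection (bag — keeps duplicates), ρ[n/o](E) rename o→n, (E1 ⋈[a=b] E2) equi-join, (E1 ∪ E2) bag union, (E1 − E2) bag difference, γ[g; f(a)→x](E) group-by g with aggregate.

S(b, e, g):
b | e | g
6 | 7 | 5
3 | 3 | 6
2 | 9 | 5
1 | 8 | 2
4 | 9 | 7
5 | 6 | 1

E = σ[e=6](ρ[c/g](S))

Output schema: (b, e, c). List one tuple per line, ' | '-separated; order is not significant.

Row counts bottom-up:
  S → 6
  ρ[c/g](S) → 6
  σ[e=6](ρ[c/g](S)) → 1

== RESULT ==
b | e | c
5 | 6 | 1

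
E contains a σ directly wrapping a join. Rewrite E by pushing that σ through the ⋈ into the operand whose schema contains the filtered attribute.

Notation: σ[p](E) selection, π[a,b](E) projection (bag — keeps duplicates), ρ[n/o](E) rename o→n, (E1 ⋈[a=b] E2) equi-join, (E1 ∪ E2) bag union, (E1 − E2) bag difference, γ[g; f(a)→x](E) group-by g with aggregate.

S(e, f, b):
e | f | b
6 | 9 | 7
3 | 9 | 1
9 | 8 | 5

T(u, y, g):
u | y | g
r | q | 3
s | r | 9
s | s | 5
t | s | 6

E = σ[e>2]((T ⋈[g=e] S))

σ filters on e, owned by the right side.
E' = (T ⋈[g=e] σ[e>2](S))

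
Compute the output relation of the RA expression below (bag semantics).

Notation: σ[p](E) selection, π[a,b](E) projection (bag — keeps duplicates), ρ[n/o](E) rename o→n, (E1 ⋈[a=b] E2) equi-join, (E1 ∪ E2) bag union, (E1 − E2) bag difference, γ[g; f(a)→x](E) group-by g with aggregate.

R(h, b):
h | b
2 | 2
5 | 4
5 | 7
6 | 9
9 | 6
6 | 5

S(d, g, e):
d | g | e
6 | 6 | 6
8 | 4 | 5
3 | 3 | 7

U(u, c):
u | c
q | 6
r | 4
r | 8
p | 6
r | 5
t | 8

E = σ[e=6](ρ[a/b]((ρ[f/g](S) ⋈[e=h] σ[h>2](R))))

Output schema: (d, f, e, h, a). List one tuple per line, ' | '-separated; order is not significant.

Per-node cardinality:
  S → 3
  ρ[f/g](S) → 3
  R → 6
  σ[h>2](R) → 5
  (ρ[f/g](S) ⋈[e=h] σ[h>2](R)) → 4
  ρ[a/b]((ρ[f/g](S) ⋈[e=h] σ[h>2](R))) → 4
  σ[e=6](ρ[a/b]((ρ[f/g](S) ⋈[e=h] σ[h>2](R)))) → 2

== RESULT ==
d | f | e | h | a
6 | 6 | 6 | 6 | 5
6 | 6 | 6 | 6 | 9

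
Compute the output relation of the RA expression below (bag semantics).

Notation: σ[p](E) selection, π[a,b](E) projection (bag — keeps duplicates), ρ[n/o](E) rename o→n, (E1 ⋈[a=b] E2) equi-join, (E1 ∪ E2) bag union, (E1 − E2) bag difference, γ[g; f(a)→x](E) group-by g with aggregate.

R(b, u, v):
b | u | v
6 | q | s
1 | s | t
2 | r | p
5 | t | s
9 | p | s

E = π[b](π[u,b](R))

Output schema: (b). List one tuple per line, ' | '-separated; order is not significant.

Subexpression sizes:
  R → 5
  π[u,b](R) → 5
  π[b](π[u,b](R)) → 5

== RESULT ==
b
1
2
5
6
9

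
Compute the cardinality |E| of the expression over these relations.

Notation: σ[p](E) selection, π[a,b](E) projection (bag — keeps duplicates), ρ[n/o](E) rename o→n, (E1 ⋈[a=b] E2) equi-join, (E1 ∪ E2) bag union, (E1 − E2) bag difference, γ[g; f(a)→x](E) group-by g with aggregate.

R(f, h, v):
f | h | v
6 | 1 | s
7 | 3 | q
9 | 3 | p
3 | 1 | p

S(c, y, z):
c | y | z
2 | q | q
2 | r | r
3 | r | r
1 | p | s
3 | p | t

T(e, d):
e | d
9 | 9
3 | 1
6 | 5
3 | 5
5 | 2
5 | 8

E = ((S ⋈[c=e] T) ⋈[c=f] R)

Subexpression sizes:
  S → 5
  T → 6
  (S ⋈[c=e] T) → 4
  R → 4
  ((S ⋈[c=e] T) ⋈[c=f] R) → 4

|E| = 4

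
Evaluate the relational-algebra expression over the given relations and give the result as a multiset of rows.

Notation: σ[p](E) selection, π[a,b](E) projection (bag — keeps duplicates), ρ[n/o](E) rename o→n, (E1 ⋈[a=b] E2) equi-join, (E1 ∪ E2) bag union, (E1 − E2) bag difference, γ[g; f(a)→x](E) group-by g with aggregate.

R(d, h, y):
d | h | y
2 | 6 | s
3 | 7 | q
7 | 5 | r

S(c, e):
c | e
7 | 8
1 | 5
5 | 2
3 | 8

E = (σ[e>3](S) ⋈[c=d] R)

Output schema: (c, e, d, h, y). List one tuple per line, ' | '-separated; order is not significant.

Stepwise |·|:
  S → 4
  σ[e>3](S) → 3
  R → 3
  (σ[e>3](S) ⋈[c=d] R) → 2

== RESULT ==
c | e | d | h | y
3 | 8 | 3 | 7 | q
7 | 8 | 7 | 5 | r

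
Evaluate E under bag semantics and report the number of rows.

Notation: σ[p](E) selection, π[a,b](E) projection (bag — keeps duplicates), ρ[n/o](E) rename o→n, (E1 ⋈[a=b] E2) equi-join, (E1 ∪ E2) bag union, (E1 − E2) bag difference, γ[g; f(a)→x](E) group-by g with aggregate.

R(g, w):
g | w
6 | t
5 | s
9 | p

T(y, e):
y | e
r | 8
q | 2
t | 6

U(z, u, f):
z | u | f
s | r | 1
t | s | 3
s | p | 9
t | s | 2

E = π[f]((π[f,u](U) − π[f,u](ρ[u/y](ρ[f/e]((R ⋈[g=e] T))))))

Stepwise |·|:
  U → 4
  π[f,u](U) → 4
  R → 3
  T → 3
  (R ⋈[g=e] T) → 1
  ρ[f/e]((R ⋈[g=e] T)) → 1
  ρ[u/y](ρ[f/e]((R ⋈[g=e] T))) → 1
  π[f,u](ρ[u/y](ρ[f/e]((R ⋈[g=e] T)))) → 1
  (π[f,u](U) − π[f,u](ρ[u/y](ρ[f/e]((R ⋈[g=e] T))))) → 4
  π[f]((π[f,u](U) − π[f,u](ρ[u/y](ρ[f/e]((R ⋈[g=e] T)))))) → 4

|E| = 4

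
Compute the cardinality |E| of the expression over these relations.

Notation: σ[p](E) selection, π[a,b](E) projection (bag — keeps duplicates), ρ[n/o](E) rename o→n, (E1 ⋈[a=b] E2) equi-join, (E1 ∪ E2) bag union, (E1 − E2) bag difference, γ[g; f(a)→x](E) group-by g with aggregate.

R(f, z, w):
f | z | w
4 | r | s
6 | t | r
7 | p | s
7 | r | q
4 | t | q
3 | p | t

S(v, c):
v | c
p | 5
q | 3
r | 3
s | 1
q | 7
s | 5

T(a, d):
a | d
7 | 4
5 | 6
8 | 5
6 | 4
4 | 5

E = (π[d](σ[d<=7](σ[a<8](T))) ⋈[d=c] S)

Row counts bottom-up:
  T → 5
  σ[a<8](T) → 4
  σ[d<=7](σ[a<8](T)) → 4
  π[d](σ[d<=7](σ[a<8](T))) → 4
  S → 6
  (π[d](σ[d<=7](σ[a<8](T))) ⋈[d=c] S) → 2

|E| = 2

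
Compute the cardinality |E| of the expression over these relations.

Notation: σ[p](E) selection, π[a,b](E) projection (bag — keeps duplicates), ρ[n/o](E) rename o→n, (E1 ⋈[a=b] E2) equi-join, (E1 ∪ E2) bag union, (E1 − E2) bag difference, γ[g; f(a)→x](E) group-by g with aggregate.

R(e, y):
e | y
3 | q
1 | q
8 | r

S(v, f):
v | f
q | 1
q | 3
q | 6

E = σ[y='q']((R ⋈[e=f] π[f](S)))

Subexpression sizes:
  R → 3
  S → 3
  π[f](S) → 3
  (R ⋈[e=f] π[f](S)) → 2
  σ[y='q']((R ⋈[e=f] π[f](S))) → 2

|E| = 2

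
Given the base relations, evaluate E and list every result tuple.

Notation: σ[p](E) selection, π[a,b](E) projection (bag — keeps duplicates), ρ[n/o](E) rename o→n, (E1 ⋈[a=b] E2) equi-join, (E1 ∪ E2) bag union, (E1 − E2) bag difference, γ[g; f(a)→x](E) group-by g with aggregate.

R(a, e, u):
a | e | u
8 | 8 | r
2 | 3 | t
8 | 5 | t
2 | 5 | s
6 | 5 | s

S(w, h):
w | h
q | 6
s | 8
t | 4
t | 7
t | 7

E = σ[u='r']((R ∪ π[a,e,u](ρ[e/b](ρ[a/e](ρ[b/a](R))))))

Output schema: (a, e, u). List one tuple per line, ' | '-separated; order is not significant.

Stepwise |·|:
  R → 5
  R → 5
  ρ[b/a](R) → 5
  ρ[a/e](ρ[b/a](R)) → 5
  ρ[e/b](ρ[a/e](ρ[b/a](R))) → 5
  π[a,e,u](ρ[e/b](ρ[a/e](ρ[b/a](R)))) → 5
  (R ∪ π[a,e,u](ρ[e/b](ρ[a/e](ρ[b/a](R))))) → 10
  σ[u='r']((R ∪ π[a,e,u](ρ[e/b](ρ[a/e](ρ[b/a](R)))))) → 2

== RESULT ==
a | e | u
8 | 8 | r
8 | 8 | r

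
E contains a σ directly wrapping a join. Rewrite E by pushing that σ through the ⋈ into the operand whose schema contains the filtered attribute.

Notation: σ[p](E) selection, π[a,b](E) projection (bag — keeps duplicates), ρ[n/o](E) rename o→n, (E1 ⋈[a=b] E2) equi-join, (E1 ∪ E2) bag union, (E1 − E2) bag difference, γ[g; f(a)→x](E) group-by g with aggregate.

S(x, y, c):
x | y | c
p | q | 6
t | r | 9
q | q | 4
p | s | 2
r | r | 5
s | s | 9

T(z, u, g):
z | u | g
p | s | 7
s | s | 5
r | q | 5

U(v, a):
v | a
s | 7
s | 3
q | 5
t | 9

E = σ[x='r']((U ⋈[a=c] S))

σ filters on x, owned by the right side.
E' = (U ⋈[a=c] σ[x='r'](S))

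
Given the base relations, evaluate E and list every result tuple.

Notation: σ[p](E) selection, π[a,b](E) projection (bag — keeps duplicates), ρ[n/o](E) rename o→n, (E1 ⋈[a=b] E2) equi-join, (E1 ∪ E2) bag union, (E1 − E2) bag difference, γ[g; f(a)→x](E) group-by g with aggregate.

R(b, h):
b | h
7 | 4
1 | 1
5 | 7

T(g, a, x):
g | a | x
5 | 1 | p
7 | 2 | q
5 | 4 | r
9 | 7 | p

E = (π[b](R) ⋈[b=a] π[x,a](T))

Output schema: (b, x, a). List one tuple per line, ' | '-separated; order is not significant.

Per-node cardinality:
  R → 3
  π[b](R) → 3
  T → 4
  π[x,a](T) → 4
  (π[b](R) ⋈[b=a] π[x,a](T)) → 2

== RESULT ==
b | x | a
1 | p | 1
7 | p | 7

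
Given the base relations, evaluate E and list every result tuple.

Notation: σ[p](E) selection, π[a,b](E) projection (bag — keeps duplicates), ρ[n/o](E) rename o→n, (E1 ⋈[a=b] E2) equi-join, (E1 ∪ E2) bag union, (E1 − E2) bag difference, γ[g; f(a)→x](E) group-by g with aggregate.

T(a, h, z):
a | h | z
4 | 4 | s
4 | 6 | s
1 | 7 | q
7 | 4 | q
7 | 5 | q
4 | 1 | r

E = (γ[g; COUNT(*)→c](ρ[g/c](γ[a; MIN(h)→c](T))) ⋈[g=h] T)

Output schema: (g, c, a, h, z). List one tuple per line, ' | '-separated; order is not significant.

Subexpression sizes:
  T → 6
  γ[a; MIN(h)→c](T) → 3
  ρ[g/c](γ[a; MIN(h)→c](T)) → 3
  γ[g; COUNT(*)→c](ρ[g/c](γ[a; MIN(h)→c](T))) → 3
  T → 6
  (γ[g; COUNT(*)→c](ρ[g/c](γ[a; MIN(h)→c](T))) ⋈[g=h] T) → 4

== RESULT ==
g | c | a | h | z
1 | 1 | 4 | 1 | r
4 | 1 | 4 | 4 | s
4 | 1 | 7 | 4 | q
7 | 1 | 1 | 7 | q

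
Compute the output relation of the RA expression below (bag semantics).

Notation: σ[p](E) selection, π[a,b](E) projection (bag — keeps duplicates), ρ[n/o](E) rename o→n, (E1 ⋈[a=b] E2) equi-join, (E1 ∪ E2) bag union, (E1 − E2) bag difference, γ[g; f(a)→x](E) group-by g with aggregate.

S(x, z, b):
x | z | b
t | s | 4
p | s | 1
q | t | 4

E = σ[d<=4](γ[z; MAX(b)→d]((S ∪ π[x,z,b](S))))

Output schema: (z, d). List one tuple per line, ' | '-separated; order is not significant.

Subexpression sizes:
  S → 3
  S → 3
  π[x,z,b](S) → 3
  (S ∪ π[x,z,b](S)) → 6
  γ[z; MAX(b)→d]((S ∪ π[x,z,b](S))) → 2
  σ[d<=4](γ[z; MAX(b)→d]((S ∪ π[x,z,b](S)))) → 2

== RESULT ==
z | d
s | 4
t | 4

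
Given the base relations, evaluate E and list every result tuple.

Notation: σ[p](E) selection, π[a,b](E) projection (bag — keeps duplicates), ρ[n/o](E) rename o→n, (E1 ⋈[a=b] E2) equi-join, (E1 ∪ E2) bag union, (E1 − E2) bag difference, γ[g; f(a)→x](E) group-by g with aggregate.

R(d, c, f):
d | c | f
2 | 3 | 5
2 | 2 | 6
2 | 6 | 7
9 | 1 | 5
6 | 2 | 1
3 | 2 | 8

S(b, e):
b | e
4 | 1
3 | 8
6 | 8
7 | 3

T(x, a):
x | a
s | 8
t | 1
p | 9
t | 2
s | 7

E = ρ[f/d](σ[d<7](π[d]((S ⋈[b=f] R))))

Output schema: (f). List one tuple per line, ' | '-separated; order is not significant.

Per-node cardinality:
  S → 4
  R → 6
  (S ⋈[b=f] R) → 2
  π[d]((S ⋈[b=f] R)) → 2
  σ[d<7](π[d]((S ⋈[b=f] R))) → 2
  ρ[f/d](σ[d<7](π[d]((S ⋈[b=f] R)))) → 2

== RESULT ==
f
2
2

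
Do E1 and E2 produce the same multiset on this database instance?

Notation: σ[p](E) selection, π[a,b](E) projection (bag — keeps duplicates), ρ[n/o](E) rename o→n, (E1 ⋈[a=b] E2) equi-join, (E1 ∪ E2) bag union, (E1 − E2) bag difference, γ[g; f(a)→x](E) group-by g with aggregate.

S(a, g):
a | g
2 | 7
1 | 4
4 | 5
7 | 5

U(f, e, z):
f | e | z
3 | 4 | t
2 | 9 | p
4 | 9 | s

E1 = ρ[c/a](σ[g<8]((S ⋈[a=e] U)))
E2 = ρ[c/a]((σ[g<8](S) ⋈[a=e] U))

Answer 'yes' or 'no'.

E1 stepwise |·|:
  S → 4
  U → 3
  (S ⋈[a=e] U) → 1
  σ[g<8]((S ⋈[a=e] U)) → 1
  ρ[c/a](σ[g<8]((S ⋈[a=e] U))) → 1
E2 stepwise |·|:
  S → 4
  σ[g<8](S) → 4
  U → 3
  (σ[g<8](S) ⋈[a=e] U) → 1
  ρ[c/a]((σ[g<8](S) ⋈[a=e] U)) → 1

E1 and E2 produce the same multiset:
c | g | f | e | z
4 | 5 | 3 | 4 | t

yes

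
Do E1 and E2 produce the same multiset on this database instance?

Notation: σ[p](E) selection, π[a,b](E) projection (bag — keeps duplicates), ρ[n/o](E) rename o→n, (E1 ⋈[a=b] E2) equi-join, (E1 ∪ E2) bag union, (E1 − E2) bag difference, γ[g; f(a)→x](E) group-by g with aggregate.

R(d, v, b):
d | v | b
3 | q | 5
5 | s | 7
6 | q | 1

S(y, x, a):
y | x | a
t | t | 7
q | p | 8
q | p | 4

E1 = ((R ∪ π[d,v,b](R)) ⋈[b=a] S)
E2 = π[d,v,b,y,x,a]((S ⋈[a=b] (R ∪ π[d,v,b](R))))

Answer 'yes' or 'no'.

E1 subexpression sizes:
  R → 3
  R → 3
  π[d,v,b](R) → 3
  (R ∪ π[d,v,b](R)) → 6
  S → 3
  ((R ∪ π[d,v,b](R)) ⋈[b=a] S) → 2
E2 subexpression sizes:
  S → 3
  R → 3
  R → 3
  π[d,v,b](R) → 3
  (R ∪ π[d,v,b](R)) → 6
  (S ⋈[a=b] (R ∪ π[d,v,b](R))) → 2
  π[d,v,b,y,x,a]((S ⋈[a=b] (R ∪ π[d,v,b](R)))) → 2

E1 and E2 produce the same multiset:
d | v | b | y | x | a
5 | s | 7 | t | t | 7
5 | s | 7 | t | t | 7

yes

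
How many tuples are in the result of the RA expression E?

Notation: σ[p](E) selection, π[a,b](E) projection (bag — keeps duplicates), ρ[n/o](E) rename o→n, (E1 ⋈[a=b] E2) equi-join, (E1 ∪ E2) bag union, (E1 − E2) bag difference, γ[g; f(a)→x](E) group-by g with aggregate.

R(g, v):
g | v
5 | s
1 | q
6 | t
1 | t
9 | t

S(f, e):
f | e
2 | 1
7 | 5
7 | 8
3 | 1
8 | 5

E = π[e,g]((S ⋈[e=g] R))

Per-node cardinality:
  S → 5
  R → 5
  (S ⋈[e=g] R) → 6
  π[e,g]((S ⋈[e=g] R)) → 6

|E| = 6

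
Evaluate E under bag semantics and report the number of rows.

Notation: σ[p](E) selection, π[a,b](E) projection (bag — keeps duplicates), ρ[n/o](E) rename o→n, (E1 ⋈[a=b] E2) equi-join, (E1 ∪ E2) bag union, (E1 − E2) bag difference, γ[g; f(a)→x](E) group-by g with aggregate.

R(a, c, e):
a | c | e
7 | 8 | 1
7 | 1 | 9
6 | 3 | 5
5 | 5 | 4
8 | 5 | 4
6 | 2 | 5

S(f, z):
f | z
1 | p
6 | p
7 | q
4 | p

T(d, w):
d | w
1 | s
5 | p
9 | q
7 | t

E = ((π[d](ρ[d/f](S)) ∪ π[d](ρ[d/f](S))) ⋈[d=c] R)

Subexpression sizes:
  S → 4
  ρ[d/f](S) → 4
  π[d](ρ[d/f](S)) → 4
  S → 4
  ρ[d/f](S) → 4
  π[d](ρ[d/f](S)) → 4
  (π[d](ρ[d/f](S)) ∪ π[d](ρ[d/f](S))) → 8
  R → 6
  ((π[d](ρ[d/f](S)) ∪ π[d](ρ[d/f](S))) ⋈[d=c] R) → 2

|E| = 2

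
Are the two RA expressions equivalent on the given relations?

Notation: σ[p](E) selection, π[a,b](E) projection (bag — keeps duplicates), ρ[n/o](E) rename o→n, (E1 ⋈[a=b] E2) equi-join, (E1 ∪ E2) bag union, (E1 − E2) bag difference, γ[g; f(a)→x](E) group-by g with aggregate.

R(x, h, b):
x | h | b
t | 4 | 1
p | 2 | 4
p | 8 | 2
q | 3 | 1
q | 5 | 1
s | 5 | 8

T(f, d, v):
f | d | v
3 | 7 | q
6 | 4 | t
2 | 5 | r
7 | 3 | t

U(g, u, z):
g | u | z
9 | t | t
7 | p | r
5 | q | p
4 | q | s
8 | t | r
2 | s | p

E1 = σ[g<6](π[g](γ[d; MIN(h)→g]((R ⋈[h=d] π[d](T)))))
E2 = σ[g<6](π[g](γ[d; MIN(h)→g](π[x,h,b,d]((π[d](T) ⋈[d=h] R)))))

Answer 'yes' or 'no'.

E1 subexpression sizes:
  R → 6
  T → 4
  π[d](T) → 4
  (R ⋈[h=d] π[d](T)) → 4
  γ[d; MIN(h)→g]((R ⋈[h=d] π[d](T))) → 3
  π[g](γ[d; MIN(h)→g]((R ⋈[h=d] π[d](T)))) → 3
  σ[g<6](π[g](γ[d; MIN(h)→g]((R ⋈[h=d] π[d](T))))) → 3
E2 subexpression sizes:
  T → 4
  π[d](T) → 4
  R → 6
  (π[d](T) ⋈[d=h] R) → 4
  π[x,h,b,d]((π[d](T) ⋈[d=h] R)) → 4
  γ[d; MIN(h)→g](π[x,h,b,d]((π[d](T) ⋈[d=h] R))) → 3
  π[g](γ[d; MIN(h)→g](π[x,h,b,d]((π[d](T) ⋈[d=h] R)))) → 3
  σ[g<6](π[g](γ[d; MIN(h)→g](π[x,h,b,d]((π[d](T) ⋈[d=h] R))))) → 3

E1 and E2 produce the same multiset:
g
3
4
5

yes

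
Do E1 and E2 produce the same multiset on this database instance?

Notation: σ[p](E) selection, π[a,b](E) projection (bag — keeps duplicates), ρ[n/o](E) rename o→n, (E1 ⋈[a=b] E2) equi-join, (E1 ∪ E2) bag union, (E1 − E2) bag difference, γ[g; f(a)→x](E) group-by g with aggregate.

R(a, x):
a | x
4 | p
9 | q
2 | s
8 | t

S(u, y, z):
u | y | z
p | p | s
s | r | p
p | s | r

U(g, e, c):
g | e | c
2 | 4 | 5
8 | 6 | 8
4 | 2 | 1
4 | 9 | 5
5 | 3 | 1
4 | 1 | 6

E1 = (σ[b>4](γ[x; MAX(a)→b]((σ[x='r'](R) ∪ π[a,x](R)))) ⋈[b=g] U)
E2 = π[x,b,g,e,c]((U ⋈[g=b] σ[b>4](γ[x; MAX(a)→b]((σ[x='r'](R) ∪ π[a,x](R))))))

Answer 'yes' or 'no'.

E1 stepwise |·|:
  R → 4
  σ[x='r'](R) → 0
  R → 4
  π[a,x](R) → 4
  (σ[x='r'](R) ∪ π[a,x](R)) → 4
  γ[x; MAX(a)→b]((σ[x='r'](R) ∪ π[a,x](R))) → 4
  σ[b>4](γ[x; MAX(a)→b]((σ[x='r'](R) ∪ π[a,x](R)))) → 2
  U → 6
  (σ[b>4](γ[x; MAX(a)→b]((σ[x='r'](R) ∪ π[a,x](R)))) ⋈[b=g] U) → 1
E2 stepwise |·|:
  U → 6
  R → 4
  σ[x='r'](R) → 0
  R → 4
  π[a,x](R) → 4
  (σ[x='r'](R) ∪ π[a,x](R)) → 4
  γ[x; MAX(a)→b]((σ[x='r'](R) ∪ π[a,x](R))) → 4
  σ[b>4](γ[x; MAX(a)→b]((σ[x='r'](R) ∪ π[a,x](R)))) → 2
  (U ⋈[g=b] σ[b>4](γ[x; MAX(a)→b]((σ[x='r'](R) ∪ π[a,x](R))))) → 1
  π[x,b,g,e,c]((U ⋈[g=b] σ[b>4](γ[x; MAX(a)→b]((σ[x='r'](R) ∪ π[a,x](R)))))) → 1

E1 and E2 produce the same multiset:
x | b | g | e | c
t | 8 | 8 | 6 | 8

yes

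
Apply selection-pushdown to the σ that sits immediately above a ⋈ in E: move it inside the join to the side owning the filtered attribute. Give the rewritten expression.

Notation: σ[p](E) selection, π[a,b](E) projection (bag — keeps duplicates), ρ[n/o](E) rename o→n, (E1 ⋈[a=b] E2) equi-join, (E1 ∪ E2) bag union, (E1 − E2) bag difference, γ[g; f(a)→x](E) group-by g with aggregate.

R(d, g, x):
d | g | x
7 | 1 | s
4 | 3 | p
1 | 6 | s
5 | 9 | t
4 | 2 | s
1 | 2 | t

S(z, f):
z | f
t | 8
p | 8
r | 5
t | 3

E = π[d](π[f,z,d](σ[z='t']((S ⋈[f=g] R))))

σ filters on z, owned by the left side.
E' = π[d](π[f,z,d]((σ[z='t'](S) ⋈[f=g] R)))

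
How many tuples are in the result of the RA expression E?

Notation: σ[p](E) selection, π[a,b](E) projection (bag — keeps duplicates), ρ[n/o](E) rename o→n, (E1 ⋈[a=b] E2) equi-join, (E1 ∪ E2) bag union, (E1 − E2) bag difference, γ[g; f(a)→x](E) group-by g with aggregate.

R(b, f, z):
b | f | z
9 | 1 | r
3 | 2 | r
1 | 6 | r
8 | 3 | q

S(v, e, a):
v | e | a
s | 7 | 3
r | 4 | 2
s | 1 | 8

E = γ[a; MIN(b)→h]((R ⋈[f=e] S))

Subexpression sizes:
  R → 4
  S → 3
  (R ⋈[f=e] S) → 1
  γ[a; MIN(b)→h]((R ⋈[f=e] S)) → 1

|E| = 1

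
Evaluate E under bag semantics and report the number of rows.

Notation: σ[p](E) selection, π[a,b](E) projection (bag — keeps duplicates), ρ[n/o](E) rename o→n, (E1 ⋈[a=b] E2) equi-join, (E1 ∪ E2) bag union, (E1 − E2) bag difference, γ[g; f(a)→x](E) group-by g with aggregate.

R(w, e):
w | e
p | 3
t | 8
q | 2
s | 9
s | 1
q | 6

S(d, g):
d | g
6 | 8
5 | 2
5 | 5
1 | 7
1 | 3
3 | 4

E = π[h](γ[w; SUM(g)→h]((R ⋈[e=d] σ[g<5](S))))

Subexpression sizes:
  R → 6
  S → 6
  σ[g<5](S) → 3
  (R ⋈[e=d] σ[g<5](S)) → 2
  γ[w; SUM(g)→h]((R ⋈[e=d] σ[g<5](S))) → 2
  π[h](γ[w; SUM(g)→h]((R ⋈[e=d] σ[g<5](S)))) → 2

|E| = 2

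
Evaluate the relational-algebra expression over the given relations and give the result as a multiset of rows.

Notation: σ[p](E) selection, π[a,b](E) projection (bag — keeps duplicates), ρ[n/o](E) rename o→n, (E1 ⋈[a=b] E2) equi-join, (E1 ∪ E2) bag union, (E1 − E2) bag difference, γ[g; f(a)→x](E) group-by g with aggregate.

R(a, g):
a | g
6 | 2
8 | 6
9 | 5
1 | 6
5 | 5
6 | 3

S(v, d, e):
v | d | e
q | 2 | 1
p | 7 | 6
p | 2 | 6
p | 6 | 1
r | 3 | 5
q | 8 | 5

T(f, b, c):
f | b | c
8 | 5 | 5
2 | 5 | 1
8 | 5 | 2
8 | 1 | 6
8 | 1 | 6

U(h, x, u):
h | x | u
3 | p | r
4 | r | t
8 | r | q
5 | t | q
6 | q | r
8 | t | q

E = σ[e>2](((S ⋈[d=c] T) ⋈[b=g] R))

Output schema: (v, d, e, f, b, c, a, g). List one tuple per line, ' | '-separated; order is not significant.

Row counts bottom-up:
  S → 6
  T → 5
  (S ⋈[d=c] T) → 4
  R → 6
  ((S ⋈[d=c] T) ⋈[b=g] R) → 4
  σ[e>2](((S ⋈[d=c] T) ⋈[b=g] R)) → 2

== RESULT ==
v | d | e | f | b | c | a | g
p | 2 | 6 | 8 | 5 | 2 | 5 | 5
p | 2 | 6 | 8 | 5 | 2 | 9 | 5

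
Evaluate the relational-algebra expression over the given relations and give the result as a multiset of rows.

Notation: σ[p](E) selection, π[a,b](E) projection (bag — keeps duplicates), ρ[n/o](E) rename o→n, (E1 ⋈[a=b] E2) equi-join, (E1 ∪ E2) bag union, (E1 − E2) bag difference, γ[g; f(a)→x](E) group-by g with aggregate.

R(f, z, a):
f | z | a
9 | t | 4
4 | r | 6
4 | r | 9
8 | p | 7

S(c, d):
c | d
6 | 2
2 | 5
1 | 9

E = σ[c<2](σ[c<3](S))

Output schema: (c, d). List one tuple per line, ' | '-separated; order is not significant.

Per-node cardinality:
  S → 3
  σ[c<3](S) → 2
  σ[c<2](σ[c<3](S)) → 1

== RESULT ==
c | d
1 | 9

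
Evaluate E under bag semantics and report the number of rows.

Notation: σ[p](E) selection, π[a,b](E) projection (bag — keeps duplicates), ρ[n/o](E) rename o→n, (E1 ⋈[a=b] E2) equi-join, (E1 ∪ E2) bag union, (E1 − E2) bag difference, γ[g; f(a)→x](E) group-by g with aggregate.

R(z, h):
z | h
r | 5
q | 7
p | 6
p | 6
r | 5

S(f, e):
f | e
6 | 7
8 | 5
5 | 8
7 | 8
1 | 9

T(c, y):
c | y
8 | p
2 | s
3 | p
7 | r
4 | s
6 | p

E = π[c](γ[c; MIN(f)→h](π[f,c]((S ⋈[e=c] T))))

Stepwise |·|:
  S → 5
  T → 6
  (S ⋈[e=c] T) → 3
  π[f,c]((S ⋈[e=c] T)) → 3
  γ[c; MIN(f)→h](π[f,c]((S ⋈[e=c] T))) → 2
  π[c](γ[c; MIN(f)→h](π[f,c]((S ⋈[e=c] T)))) → 2

|E| = 2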